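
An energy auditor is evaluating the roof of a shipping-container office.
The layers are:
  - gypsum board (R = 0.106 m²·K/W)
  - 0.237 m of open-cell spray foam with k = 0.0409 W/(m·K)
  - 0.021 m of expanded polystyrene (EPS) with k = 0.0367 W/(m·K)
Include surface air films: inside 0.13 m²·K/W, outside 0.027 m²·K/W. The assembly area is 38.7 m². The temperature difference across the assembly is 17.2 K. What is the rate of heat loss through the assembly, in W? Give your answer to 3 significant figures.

0.237/0.0409 = 5.795
0.021/0.0367 = 0.5722
R_total = 0.13 + 0.106 + 5.795 + 0.5722 + 0.027 = 6.63 m²·K/W
Q = A·ΔT/R = 38.7 × 17.2 / 6.63 = 100.4 W

100 W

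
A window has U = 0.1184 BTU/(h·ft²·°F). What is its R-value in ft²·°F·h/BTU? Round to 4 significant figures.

8.446 ft²·°F·h/BTU

R = 1/U = 1/0.1184 = 8.4459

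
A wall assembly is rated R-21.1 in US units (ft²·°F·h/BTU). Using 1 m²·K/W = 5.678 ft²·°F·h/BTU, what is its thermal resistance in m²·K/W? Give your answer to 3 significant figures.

3.72 m²·K/W

R_SI = 21.1/5.678 = 3.716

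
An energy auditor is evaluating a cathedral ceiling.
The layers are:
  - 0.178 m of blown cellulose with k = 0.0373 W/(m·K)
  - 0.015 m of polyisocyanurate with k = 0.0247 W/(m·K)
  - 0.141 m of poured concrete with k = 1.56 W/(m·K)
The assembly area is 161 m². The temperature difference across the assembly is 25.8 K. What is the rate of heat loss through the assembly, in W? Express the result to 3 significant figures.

759 W

0.178/0.0373 = 4.772
0.015/0.0247 = 0.6073
0.141/1.56 = 0.09038
R_total = 4.772 + 0.6073 + 0.09038 = 5.47 m²·K/W
Q = A·ΔT/R = 161 × 25.8 / 5.47 = 759.4 W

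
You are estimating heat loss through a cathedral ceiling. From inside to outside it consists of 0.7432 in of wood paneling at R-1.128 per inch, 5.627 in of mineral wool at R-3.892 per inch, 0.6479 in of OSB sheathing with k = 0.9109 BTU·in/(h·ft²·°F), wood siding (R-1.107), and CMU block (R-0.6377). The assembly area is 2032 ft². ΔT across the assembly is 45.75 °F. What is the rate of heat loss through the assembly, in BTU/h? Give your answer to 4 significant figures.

0.7432 × 1.128 = 0.83833
5.627 × 3.892 = 21.9
0.6479/0.9109 = 0.71127
R_total = 0.83833 + 21.9 + 0.71127 + 1.107 + 0.6377 = 25.195 ft²·°F·h/BTU
Q = A·ΔT/R = 2032 × 45.75 / 25.195 = 3689.8 BTU/h

3690 BTU/h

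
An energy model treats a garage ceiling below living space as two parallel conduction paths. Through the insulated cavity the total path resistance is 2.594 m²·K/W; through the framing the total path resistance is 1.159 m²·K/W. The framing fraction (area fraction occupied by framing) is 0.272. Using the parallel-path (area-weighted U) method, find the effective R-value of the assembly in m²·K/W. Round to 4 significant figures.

1.940 m²·K/W

U_eff = 0.728/2.594 + 0.272/1.159 = 0.28065 + 0.23469 = 0.51533
R_eff = 1/U_eff = 1.9405 m²·K/W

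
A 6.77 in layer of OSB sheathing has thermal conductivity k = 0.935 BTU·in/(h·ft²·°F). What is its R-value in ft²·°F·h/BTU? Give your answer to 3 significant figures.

R = L/k = 6.77/0.935 = 7.241 ft²·°F·h/BTU

7.24 ft²·°F·h/BTU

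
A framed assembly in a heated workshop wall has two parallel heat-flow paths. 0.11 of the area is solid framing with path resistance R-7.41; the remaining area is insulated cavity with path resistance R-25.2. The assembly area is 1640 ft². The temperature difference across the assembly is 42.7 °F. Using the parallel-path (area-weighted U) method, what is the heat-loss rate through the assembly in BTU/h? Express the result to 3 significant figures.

3510 BTU/h

U_eff = 0.89/25.2 + 0.11/7.41 = 0.03532 + 0.01484 = 0.05016
R_eff = 1/U_eff = 19.94 ft²·°F·h/BTU
Q = 1640 × 42.7 / 19.94 = 3513 BTU/h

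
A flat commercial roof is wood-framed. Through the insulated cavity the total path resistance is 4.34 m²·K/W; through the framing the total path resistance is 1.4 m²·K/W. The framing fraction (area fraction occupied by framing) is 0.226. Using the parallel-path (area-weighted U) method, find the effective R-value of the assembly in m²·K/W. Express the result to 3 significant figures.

2.94 m²·K/W

U_eff = 0.774/4.34 + 0.226/1.4 = 0.1783 + 0.1614 = 0.3398
R_eff = 1/U_eff = 2.943 m²·K/W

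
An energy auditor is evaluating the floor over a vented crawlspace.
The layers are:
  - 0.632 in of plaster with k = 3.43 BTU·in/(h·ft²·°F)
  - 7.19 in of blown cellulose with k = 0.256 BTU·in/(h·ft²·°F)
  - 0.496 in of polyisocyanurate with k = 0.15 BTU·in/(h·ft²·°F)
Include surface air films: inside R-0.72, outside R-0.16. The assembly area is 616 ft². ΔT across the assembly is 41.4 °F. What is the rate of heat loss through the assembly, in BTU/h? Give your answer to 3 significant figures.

786 BTU/h

0.632/3.43 = 0.1843
7.19/0.256 = 28.09
0.496/0.15 = 3.307
R_total = 0.72 + 0.1843 + 28.09 + 3.307 + 0.16 = 32.46 ft²·°F·h/BTU
Q = A·ΔT/R = 616 × 41.4 / 32.46 = 785.7 BTU/h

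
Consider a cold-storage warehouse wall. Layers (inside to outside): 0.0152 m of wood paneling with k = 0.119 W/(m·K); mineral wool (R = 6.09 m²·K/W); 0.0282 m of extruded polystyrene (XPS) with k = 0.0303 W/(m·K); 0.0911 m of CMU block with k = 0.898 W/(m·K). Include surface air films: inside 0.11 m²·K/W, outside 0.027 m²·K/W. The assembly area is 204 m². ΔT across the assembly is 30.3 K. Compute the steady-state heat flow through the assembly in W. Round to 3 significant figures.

0.0152/0.119 = 0.1277
0.0282/0.0303 = 0.9307
0.0911/0.898 = 0.1014
R_total = 0.11 + 0.1277 + 6.09 + 0.9307 + 0.1014 + 0.027 = 7.387 m²·K/W
Q = A·ΔT/R = 204 × 30.3 / 7.387 = 836.8 W

837 W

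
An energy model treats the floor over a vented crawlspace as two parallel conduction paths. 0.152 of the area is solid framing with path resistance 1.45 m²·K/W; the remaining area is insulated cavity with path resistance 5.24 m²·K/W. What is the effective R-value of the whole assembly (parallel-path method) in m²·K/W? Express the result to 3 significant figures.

3.75 m²·K/W

U_eff = 0.848/5.24 + 0.152/1.45 = 0.1618 + 0.1048 = 0.2667
R_eff = 1/U_eff = 3.75 m²·K/W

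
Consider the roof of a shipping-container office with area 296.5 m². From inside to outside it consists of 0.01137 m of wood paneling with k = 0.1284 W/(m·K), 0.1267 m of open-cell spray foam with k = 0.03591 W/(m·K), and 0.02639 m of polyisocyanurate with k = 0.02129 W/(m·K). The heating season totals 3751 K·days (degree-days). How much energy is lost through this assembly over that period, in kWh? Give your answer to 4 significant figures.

5496 kWh

0.01137/0.1284 = 0.088551
0.1267/0.03591 = 3.5283
0.02639/0.02129 = 1.2395
R_total = 0.088551 + 3.5283 + 1.2395 = 4.8564 m²·K/W
E = A × HDD × 24 / R / 1000 = 296.5 × 3751 × 24 / 4.8564 / 1000 = 5496.3 kWh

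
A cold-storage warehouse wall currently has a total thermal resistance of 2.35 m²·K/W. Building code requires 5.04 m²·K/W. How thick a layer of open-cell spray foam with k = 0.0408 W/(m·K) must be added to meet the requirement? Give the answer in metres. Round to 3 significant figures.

0.110 m

ΔR = 5.04 − 2.35 = 2.69 m²·K/W
L = ΔR × k = 2.69 × 0.0408 = 0.1098 m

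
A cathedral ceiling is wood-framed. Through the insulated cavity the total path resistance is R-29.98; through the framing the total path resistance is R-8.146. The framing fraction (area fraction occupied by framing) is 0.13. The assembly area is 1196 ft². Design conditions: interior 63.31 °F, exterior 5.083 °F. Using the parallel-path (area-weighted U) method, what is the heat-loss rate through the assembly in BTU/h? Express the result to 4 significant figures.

U_eff = 0.87/29.98 + 0.13/8.146 = 0.029019 + 0.015959 = 0.044978
R_eff = 1/U_eff = 22.233 ft²·°F·h/BTU
Q = 1196 × (63.31 − 5.083) / 22.233 = 3132.3 BTU/h

3132 BTU/h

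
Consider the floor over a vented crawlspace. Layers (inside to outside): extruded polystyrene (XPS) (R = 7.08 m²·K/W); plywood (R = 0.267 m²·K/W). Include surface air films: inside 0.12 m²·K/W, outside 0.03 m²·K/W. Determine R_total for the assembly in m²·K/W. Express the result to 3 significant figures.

R_total = 0.12 + 7.08 + 0.267 + 0.03 = 7.497 m²·K/W

7.50 m²·K/W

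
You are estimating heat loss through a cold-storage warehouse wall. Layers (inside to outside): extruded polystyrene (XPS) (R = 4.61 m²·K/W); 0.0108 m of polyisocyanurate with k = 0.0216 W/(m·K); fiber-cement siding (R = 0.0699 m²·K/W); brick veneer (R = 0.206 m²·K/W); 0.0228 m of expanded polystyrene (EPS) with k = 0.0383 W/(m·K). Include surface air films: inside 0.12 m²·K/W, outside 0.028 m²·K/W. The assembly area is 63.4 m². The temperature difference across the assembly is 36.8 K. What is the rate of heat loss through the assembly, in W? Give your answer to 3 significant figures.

0.0108/0.0216 = 0.5
0.0228/0.0383 = 0.5953
R_total = 0.12 + 4.61 + 0.5 + 0.0699 + 0.206 + 0.5953 + 0.028 = 6.129 m²·K/W
Q = A·ΔT/R = 63.4 × 36.8 / 6.129 = 380.7 W

381 W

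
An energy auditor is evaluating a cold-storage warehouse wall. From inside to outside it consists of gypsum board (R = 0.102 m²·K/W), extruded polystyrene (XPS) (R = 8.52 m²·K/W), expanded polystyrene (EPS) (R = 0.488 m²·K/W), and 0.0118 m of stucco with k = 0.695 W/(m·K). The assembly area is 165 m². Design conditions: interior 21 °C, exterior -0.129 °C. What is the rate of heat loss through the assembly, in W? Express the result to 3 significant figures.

382 W

0.0118/0.695 = 0.01698
R_total = 0.102 + 8.52 + 0.488 + 0.01698 = 9.127 m²·K/W
Q = A·ΔT/R = 165 × (21 − (-0.129)) / 9.127 = 382 W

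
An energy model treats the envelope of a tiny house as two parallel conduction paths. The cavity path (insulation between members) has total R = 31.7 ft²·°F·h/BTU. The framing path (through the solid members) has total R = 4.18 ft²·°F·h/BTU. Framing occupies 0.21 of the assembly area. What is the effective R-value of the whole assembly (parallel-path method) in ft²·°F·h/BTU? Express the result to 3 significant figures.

13.3 ft²·°F·h/BTU

U_eff = 0.79/31.7 + 0.21/4.18 = 0.02492 + 0.05024 = 0.07516
R_eff = 1/U_eff = 13.3 ft²·°F·h/BTU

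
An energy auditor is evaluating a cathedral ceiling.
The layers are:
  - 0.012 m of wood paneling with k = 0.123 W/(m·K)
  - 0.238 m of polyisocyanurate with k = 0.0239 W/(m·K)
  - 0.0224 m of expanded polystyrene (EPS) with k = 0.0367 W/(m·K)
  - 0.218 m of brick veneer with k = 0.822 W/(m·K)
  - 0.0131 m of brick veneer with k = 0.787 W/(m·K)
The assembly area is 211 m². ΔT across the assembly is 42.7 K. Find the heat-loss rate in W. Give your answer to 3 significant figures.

0.012/0.123 = 0.09756
0.238/0.0239 = 9.958
0.0224/0.0367 = 0.6104
0.218/0.822 = 0.2652
0.0131/0.787 = 0.01665
R_total = 0.09756 + 9.958 + 0.6104 + 0.2652 + 0.01665 = 10.95 m²·K/W
Q = A·ΔT/R = 211 × 42.7 / 10.95 = 823 W

823 W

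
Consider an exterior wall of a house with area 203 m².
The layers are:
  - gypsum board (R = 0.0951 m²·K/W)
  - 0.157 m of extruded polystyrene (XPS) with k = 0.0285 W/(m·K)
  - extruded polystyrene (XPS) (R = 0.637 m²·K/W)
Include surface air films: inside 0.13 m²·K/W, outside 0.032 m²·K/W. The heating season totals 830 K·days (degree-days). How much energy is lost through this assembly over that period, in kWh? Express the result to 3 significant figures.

0.157/0.0285 = 5.509
R_total = 0.13 + 0.0951 + 5.509 + 0.637 + 0.032 = 6.403 m²·K/W
E = A × HDD × 24 / R / 1000 = 203 × 830 × 24 / 6.403 / 1000 = 631.6 kWh

632 kWh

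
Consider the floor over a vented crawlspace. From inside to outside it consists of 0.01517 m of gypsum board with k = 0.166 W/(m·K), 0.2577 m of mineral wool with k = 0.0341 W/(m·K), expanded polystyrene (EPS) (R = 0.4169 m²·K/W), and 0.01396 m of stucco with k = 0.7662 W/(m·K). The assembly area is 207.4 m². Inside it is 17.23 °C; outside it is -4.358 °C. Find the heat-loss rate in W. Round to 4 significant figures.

553.9 W

0.01517/0.166 = 0.091386
0.2577/0.0341 = 7.5572
0.01396/0.7662 = 0.01822
R_total = 0.091386 + 7.5572 + 0.4169 + 0.01822 = 8.0837 m²·K/W
Q = A·ΔT/R = 207.4 × (17.23 − (-4.358)) / 8.0837 = 553.87 W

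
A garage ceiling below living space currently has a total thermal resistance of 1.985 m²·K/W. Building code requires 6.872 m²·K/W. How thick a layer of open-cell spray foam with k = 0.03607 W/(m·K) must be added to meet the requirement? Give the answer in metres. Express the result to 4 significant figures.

0.1763 m

ΔR = 6.872 − 1.985 = 4.887 m²·K/W
L = ΔR × k = 4.887 × 0.03607 = 0.17627 m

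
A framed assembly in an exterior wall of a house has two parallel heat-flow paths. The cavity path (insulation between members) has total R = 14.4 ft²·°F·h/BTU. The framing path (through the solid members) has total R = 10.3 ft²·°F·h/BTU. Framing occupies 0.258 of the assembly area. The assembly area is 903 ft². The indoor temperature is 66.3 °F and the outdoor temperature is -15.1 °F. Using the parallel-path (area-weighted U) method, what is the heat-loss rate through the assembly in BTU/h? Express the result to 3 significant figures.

5630 BTU/h

U_eff = 0.742/14.4 + 0.258/10.3 = 0.05153 + 0.02505 = 0.07658
R_eff = 1/U_eff = 13.06 ft²·°F·h/BTU
Q = 903 × (66.3 − (-15.1)) / 13.06 = 5629 BTU/h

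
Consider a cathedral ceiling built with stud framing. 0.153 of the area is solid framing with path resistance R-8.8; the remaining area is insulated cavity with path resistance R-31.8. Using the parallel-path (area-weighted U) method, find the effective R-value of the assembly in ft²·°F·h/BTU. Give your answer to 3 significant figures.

U_eff = 0.847/31.8 + 0.153/8.8 = 0.02664 + 0.01739 = 0.04402
R_eff = 1/U_eff = 22.72 ft²·°F·h/BTU

22.7 ft²·°F·h/BTU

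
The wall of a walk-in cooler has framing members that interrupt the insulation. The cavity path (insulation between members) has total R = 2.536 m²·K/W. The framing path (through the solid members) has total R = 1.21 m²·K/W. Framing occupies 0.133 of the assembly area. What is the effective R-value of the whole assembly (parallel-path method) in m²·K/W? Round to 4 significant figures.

2.213 m²·K/W

U_eff = 0.867/2.536 + 0.133/1.21 = 0.34188 + 0.10992 = 0.45179
R_eff = 1/U_eff = 2.2134 m²·K/W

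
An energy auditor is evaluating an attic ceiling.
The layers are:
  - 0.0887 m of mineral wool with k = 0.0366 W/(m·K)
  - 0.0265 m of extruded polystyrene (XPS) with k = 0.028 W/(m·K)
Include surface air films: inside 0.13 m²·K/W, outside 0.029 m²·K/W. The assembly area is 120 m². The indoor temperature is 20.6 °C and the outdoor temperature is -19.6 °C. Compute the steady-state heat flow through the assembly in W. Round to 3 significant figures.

0.0887/0.0366 = 2.423
0.0265/0.028 = 0.9464
R_total = 0.13 + 2.423 + 0.9464 + 0.029 = 3.529 m²·K/W
Q = A·ΔT/R = 120 × (20.6 − (-19.6)) / 3.529 = 1367 W

1370 W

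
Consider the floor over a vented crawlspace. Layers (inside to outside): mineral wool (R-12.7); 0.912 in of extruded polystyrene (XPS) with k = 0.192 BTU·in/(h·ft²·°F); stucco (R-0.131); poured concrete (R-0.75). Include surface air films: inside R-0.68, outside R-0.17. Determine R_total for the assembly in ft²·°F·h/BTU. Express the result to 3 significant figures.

0.912/0.192 = 4.75
R_total = 0.68 + 12.7 + 4.75 + 0.131 + 0.75 + 0.17 = 19.18 ft²·°F·h/BTU

19.2 ft²·°F·h/BTU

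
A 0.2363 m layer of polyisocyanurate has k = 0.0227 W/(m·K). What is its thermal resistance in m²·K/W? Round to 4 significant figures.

R = L/k = 0.2363/0.0227 = 10.41 m²·K/W

10.41 m²·K/W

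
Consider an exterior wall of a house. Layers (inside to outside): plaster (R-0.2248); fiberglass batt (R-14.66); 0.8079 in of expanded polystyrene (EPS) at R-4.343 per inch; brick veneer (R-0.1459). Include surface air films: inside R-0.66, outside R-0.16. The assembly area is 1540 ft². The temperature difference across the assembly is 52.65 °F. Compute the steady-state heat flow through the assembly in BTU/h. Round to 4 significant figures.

0.8079 × 4.343 = 3.5087
R_total = 0.66 + 0.2248 + 14.66 + 3.5087 + 0.1459 + 0.16 = 19.359 ft²·°F·h/BTU
Q = A·ΔT/R = 1540 × 52.65 / 19.359 = 4188.2 BTU/h

4188 BTU/h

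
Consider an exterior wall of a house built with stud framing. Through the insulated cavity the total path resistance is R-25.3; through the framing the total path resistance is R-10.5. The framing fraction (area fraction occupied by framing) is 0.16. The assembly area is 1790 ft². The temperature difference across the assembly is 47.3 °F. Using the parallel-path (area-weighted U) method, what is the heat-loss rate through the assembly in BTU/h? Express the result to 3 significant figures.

4100 BTU/h

U_eff = 0.84/25.3 + 0.16/10.5 = 0.0332 + 0.01524 = 0.04844
R_eff = 1/U_eff = 20.64 ft²·°F·h/BTU
Q = 1790 × 47.3 / 20.64 = 4101 BTU/h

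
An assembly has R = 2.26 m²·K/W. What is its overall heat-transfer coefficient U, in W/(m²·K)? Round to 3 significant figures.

U = 1/R = 1/2.26 = 0.4425

0.442 W/(m²·K)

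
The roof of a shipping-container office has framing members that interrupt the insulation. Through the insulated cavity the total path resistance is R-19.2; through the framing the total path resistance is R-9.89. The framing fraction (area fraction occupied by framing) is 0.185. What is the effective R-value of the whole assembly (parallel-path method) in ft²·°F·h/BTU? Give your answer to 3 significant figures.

16.4 ft²·°F·h/BTU

U_eff = 0.815/19.2 + 0.185/9.89 = 0.04245 + 0.01871 = 0.06115
R_eff = 1/U_eff = 16.35 ft²·°F·h/BTU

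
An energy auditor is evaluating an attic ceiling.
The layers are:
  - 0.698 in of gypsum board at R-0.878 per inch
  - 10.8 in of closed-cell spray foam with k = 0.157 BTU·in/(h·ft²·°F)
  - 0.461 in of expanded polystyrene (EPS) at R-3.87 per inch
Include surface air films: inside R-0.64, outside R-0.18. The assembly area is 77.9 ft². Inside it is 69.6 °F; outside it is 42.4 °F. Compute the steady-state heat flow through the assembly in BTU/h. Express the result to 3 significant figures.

29.4 BTU/h

0.698 × 0.878 = 0.6128
10.8/0.157 = 68.79
0.461 × 3.87 = 1.784
R_total = 0.64 + 0.6128 + 68.79 + 1.784 + 0.18 = 72.01 ft²·°F·h/BTU
Q = A·ΔT/R = 77.9 × (69.6 − 42.4) / 72.01 = 29.43 BTU/h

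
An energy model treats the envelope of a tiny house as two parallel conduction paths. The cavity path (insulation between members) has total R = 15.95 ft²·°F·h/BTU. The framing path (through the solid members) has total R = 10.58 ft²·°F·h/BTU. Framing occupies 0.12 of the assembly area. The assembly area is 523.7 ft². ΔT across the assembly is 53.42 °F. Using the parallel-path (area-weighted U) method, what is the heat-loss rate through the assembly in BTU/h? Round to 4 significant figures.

1861 BTU/h

U_eff = 0.88/15.95 + 0.12/10.58 = 0.055172 + 0.011342 = 0.066515
R_eff = 1/U_eff = 15.034 ft²·°F·h/BTU
Q = 523.7 × 53.42 / 15.034 = 1860.8 BTU/h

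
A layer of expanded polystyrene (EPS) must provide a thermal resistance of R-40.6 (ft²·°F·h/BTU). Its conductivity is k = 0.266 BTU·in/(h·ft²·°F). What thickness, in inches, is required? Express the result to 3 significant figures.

L = R × k = 40.6 × 0.266 = 10.8 in

10.8 in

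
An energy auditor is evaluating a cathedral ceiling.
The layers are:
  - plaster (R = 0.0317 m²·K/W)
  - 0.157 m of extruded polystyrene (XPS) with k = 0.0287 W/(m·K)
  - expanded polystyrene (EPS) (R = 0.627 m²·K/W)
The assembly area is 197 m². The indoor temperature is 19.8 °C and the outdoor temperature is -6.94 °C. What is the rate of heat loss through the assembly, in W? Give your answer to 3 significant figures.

0.157/0.0287 = 5.47
R_total = 0.0317 + 5.47 + 0.627 = 6.129 m²·K/W
Q = A·ΔT/R = 197 × (19.8 − (-6.94)) / 6.129 = 859.5 W

859 W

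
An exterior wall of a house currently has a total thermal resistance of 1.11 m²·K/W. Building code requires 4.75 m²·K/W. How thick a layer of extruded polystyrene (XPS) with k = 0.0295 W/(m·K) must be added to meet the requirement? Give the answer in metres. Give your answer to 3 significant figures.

ΔR = 4.75 − 1.11 = 3.64 m²·K/W
L = ΔR × k = 3.64 × 0.0295 = 0.1074 m

0.107 m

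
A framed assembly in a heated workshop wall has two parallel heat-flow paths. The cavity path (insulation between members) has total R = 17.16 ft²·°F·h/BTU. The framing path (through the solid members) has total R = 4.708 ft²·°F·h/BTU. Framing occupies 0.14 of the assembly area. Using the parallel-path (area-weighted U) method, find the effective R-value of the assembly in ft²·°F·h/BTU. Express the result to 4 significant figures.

U_eff = 0.86/17.16 + 0.14/4.708 = 0.050117 + 0.029737 = 0.079853
R_eff = 1/U_eff = 12.523 ft²·°F·h/BTU

12.52 ft²·°F·h/BTU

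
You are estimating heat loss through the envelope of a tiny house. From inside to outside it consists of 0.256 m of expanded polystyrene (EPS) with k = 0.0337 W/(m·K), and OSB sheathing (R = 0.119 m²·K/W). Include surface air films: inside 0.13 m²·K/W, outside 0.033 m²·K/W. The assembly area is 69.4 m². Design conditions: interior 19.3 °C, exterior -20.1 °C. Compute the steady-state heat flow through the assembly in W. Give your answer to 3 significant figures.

347 W

0.256/0.0337 = 7.596
R_total = 0.13 + 7.596 + 0.119 + 0.033 = 7.878 m²·K/W
Q = A·ΔT/R = 69.4 × (19.3 − (-20.1)) / 7.878 = 347.1 W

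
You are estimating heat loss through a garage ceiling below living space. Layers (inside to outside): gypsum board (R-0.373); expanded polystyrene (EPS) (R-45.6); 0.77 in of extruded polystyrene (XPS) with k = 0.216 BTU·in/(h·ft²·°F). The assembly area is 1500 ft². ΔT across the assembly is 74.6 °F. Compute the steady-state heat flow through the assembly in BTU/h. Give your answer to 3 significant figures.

2260 BTU/h

0.77/0.216 = 3.565
R_total = 0.373 + 45.6 + 3.565 = 49.54 ft²·°F·h/BTU
Q = A·ΔT/R = 1500 × 74.6 / 49.54 = 2259 BTU/h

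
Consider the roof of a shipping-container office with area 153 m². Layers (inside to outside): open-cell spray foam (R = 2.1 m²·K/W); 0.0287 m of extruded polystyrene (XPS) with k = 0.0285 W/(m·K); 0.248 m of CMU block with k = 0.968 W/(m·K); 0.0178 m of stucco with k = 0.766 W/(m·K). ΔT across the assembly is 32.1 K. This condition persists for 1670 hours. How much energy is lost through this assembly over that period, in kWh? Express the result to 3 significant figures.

2420 kWh

0.0287/0.0285 = 1.007
0.248/0.968 = 0.2562
0.0178/0.766 = 0.02324
R_total = 2.1 + 1.007 + 0.2562 + 0.02324 = 3.386 m²·K/W
Q = 153 × 32.1 / 3.386 = 1450 W
E = 1450 W × 1670 h / 1000 = 2422 kWh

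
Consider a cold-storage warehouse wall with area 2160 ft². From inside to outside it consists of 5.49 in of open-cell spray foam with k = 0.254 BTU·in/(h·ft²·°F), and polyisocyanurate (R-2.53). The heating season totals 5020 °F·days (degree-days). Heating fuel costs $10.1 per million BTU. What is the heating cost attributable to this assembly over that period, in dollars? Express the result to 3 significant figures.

5.49/0.254 = 21.61
R_total = 21.61 + 2.53 = 24.14 ft²·°F·h/BTU
E = A × HDD × 24 / R = 2160 × 5020 × 24 / 24.14 = 10780000 BTU
Cost = 10780000/10⁶ × 10.1 = $108.9

109 dollars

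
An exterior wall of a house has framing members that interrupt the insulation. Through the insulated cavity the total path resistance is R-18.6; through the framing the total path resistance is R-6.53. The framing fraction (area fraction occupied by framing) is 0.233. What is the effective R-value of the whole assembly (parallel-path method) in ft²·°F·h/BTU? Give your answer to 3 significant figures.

U_eff = 0.767/18.6 + 0.233/6.53 = 0.04124 + 0.03568 = 0.07692
R_eff = 1/U_eff = 13 ft²·°F·h/BTU

13.0 ft²·°F·h/BTU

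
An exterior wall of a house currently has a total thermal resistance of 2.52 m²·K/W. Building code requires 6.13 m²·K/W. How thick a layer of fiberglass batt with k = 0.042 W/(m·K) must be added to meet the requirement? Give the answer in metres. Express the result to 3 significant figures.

0.152 m

ΔR = 6.13 − 2.52 = 3.61 m²·K/W
L = ΔR × k = 3.61 × 0.042 = 0.1516 m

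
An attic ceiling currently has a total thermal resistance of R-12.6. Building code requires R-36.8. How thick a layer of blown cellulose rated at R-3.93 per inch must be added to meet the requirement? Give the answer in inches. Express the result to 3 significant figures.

ΔR = 36.8 − 12.6 = 24.2 ft²·°F·h/BTU
L = ΔR / (R/in) = 24.2/3.93 = 6.158 in

6.16 in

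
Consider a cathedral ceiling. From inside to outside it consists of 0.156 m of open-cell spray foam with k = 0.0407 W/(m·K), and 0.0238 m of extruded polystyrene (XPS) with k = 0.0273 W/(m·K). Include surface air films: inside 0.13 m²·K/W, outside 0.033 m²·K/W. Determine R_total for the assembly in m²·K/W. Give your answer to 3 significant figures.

0.156/0.0407 = 3.833
0.0238/0.0273 = 0.8718
R_total = 0.13 + 3.833 + 0.8718 + 0.033 = 4.868 m²·K/W

4.87 m²·K/W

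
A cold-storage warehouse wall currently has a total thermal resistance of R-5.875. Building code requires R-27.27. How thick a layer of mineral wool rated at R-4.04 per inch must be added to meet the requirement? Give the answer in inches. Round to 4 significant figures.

5.296 in

ΔR = 27.27 − 5.875 = 21.395 ft²·°F·h/BTU
L = ΔR / (R/in) = 21.395/4.04 = 5.2958 in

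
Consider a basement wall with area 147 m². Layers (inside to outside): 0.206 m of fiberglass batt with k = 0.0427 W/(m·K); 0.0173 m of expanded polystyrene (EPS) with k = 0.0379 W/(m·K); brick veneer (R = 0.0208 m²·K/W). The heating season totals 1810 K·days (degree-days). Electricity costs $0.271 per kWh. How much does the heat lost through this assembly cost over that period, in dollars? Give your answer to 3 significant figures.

326 dollars

0.206/0.0427 = 4.824
0.0173/0.0379 = 0.4565
R_total = 4.824 + 0.4565 + 0.0208 = 5.302 m²·K/W
E = A × HDD × 24 / R / 1000 = 147 × 1810 × 24 / 5.302 / 1000 = 1204 kWh
Cost = 1204 × 0.271 = $326.4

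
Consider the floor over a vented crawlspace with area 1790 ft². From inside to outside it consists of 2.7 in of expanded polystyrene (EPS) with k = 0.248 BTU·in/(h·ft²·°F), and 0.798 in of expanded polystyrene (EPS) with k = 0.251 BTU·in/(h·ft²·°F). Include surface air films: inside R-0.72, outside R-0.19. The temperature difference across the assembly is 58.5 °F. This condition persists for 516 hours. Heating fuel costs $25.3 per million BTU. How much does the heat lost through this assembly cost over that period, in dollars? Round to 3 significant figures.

91.3 dollars

2.7/0.248 = 10.89
0.798/0.251 = 3.179
R_total = 0.72 + 10.89 + 3.179 + 0.19 = 14.98 ft²·°F·h/BTU
Q = 1790 × 58.5 / 14.98 = 6992 BTU/h
E = 6992 × 516 = 3608000 BTU
Cost = 3608000/10⁶ × 25.3 = $91.28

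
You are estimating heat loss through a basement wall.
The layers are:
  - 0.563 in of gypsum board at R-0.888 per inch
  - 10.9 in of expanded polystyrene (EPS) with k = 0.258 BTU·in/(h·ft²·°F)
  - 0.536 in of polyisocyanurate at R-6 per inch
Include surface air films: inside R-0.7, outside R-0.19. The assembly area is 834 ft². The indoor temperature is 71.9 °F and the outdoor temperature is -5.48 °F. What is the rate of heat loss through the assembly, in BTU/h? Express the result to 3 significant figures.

0.563 × 0.888 = 0.4999
10.9/0.258 = 42.25
0.536 × 6 = 3.216
R_total = 0.7 + 0.4999 + 42.25 + 3.216 + 0.19 = 46.85 ft²·°F·h/BTU
Q = A·ΔT/R = 834 × (71.9 − (-5.48)) / 46.85 = 1377 BTU/h

1380 BTU/h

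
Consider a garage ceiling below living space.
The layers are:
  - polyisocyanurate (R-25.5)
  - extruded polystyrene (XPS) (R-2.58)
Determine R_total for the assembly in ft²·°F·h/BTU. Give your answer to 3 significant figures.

28.1 ft²·°F·h/BTU

R_total = 25.5 + 2.58 = 28.08 ft²·°F·h/BTU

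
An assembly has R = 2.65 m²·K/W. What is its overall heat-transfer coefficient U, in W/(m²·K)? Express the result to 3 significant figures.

0.377 W/(m²·K)

U = 1/R = 1/2.65 = 0.3774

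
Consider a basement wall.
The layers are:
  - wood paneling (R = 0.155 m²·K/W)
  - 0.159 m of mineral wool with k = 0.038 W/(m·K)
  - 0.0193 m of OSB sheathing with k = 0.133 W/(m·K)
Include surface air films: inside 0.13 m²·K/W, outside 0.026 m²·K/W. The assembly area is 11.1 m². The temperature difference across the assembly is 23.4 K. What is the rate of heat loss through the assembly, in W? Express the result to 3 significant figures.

56.0 W

0.159/0.038 = 4.184
0.0193/0.133 = 0.1451
R_total = 0.13 + 0.155 + 4.184 + 0.1451 + 0.026 = 4.64 m²·K/W
Q = A·ΔT/R = 11.1 × 23.4 / 4.64 = 55.97 W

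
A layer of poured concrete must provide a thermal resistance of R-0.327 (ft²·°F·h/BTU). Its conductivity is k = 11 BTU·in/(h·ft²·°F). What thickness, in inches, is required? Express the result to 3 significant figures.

3.60 in

L = R × k = 0.327 × 11 = 3.597 in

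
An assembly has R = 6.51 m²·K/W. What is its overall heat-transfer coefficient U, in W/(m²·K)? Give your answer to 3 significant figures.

0.154 W/(m²·K)

U = 1/R = 1/6.51 = 0.1536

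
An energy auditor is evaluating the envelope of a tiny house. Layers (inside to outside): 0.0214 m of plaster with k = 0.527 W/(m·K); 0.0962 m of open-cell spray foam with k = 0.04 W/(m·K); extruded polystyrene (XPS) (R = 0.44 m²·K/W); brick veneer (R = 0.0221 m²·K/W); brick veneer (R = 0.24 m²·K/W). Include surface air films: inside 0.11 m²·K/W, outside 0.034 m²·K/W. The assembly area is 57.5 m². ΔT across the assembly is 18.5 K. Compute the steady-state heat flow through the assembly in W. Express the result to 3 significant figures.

0.0214/0.527 = 0.04061
0.0962/0.04 = 2.405
R_total = 0.11 + 0.04061 + 2.405 + 0.44 + 0.0221 + 0.24 + 0.034 = 3.292 m²·K/W
Q = A·ΔT/R = 57.5 × 18.5 / 3.292 = 323.2 W

323 W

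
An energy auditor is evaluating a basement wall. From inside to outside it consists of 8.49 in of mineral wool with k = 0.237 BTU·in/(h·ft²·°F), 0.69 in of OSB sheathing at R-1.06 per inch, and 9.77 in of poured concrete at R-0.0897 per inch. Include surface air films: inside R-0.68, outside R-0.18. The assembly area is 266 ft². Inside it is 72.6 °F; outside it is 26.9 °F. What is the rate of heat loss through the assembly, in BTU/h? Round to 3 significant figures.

317 BTU/h

8.49/0.237 = 35.82
0.69 × 1.06 = 0.7314
9.77 × 0.0897 = 0.8764
R_total = 0.68 + 35.82 + 0.7314 + 0.8764 + 0.18 = 38.29 ft²·°F·h/BTU
Q = A·ΔT/R = 266 × (72.6 − 26.9) / 38.29 = 317.5 BTU/h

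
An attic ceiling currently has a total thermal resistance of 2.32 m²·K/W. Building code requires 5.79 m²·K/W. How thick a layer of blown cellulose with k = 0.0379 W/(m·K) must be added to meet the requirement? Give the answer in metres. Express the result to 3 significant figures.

ΔR = 5.79 − 2.32 = 3.47 m²·K/W
L = ΔR × k = 3.47 × 0.0379 = 0.1315 m

0.132 m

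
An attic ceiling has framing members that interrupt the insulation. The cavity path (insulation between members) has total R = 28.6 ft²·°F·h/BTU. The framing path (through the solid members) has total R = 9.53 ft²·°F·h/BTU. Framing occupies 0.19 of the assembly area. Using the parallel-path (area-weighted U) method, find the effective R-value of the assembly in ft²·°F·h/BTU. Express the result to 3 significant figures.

U_eff = 0.81/28.6 + 0.19/9.53 = 0.02832 + 0.01994 = 0.04826
R_eff = 1/U_eff = 20.72 ft²·°F·h/BTU

20.7 ft²·°F·h/BTU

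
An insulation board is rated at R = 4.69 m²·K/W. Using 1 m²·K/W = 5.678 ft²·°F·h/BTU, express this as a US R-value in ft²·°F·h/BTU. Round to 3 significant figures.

26.6 ft²·°F·h/BTU

R_US = 4.69 × 5.678 = 26.63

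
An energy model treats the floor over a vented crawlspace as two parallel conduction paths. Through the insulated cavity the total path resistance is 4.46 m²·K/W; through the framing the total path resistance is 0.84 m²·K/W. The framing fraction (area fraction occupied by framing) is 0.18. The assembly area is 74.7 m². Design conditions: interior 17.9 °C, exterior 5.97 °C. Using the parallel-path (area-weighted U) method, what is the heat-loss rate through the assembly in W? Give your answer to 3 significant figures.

355 W

U_eff = 0.82/4.46 + 0.18/0.84 = 0.1839 + 0.2143 = 0.3981
R_eff = 1/U_eff = 2.512 m²·K/W
Q = 74.7 × (17.9 − 5.97) / 2.512 = 354.8 W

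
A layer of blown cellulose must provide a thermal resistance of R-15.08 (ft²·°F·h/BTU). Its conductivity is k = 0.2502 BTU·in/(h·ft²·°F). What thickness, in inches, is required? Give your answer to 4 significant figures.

3.773 in

L = R × k = 15.08 × 0.2502 = 3.773 in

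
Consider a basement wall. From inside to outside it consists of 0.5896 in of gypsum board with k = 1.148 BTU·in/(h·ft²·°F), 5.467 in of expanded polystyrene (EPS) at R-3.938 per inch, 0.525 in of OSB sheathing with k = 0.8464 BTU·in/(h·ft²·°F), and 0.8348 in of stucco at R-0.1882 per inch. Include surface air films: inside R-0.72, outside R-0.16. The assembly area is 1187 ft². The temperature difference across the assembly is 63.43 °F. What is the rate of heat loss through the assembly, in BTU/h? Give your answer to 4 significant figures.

0.5896/1.148 = 0.51359
5.467 × 3.938 = 21.529
0.525/0.8464 = 0.62027
0.8348 × 0.1882 = 0.15711
R_total = 0.72 + 0.51359 + 21.529 + 0.62027 + 0.15711 + 0.16 = 23.7 ft²·°F·h/BTU
Q = A·ΔT/R = 1187 × 63.43 / 23.7 = 3176.9 BTU/h

3177 BTU/h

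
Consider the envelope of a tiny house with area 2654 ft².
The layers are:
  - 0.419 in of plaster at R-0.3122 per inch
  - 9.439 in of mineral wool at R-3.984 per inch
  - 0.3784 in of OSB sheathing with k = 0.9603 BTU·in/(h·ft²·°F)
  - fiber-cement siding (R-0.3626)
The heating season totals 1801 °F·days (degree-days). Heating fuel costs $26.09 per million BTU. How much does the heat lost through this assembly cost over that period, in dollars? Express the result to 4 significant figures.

0.419 × 0.3122 = 0.13081
9.439 × 3.984 = 37.605
0.3784/0.9603 = 0.39404
R_total = 0.13081 + 37.605 + 0.39404 + 0.3626 = 38.492 ft²·°F·h/BTU
E = A × HDD × 24 / R = 2654 × 1801 × 24 / 38.492 = 2980200 BTU
Cost = 2980200/10⁶ × 26.09 = $77.754

77.75 dollars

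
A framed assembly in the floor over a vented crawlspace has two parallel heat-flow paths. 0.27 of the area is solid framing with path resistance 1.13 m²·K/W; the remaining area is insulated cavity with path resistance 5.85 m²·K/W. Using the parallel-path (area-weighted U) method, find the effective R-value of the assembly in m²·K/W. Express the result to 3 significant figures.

U_eff = 0.73/5.85 + 0.27/1.13 = 0.1248 + 0.2389 = 0.3637
R_eff = 1/U_eff = 2.749 m²·K/W

2.75 m²·K/W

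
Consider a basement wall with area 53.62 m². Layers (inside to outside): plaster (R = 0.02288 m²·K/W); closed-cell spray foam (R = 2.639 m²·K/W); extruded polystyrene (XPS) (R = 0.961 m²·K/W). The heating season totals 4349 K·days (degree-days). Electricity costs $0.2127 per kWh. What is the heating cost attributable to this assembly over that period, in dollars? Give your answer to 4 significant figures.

328.6 dollars

R_total = 0.02288 + 2.639 + 0.961 = 3.6229 m²·K/W
E = A × HDD × 24 / R / 1000 = 53.62 × 4349 × 24 / 3.6229 / 1000 = 1544.8 kWh
Cost = 1544.8 × 0.2127 = $328.58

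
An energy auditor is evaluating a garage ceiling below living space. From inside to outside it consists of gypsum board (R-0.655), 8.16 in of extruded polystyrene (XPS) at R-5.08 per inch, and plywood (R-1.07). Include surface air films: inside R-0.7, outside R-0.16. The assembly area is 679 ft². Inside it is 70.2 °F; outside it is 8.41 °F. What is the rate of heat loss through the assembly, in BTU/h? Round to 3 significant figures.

8.16 × 5.08 = 41.45
R_total = 0.7 + 0.655 + 41.45 + 1.07 + 0.16 = 44.04 ft²·°F·h/BTU
Q = A·ΔT/R = 679 × (70.2 − 8.41) / 44.04 = 952.7 BTU/h

953 BTU/h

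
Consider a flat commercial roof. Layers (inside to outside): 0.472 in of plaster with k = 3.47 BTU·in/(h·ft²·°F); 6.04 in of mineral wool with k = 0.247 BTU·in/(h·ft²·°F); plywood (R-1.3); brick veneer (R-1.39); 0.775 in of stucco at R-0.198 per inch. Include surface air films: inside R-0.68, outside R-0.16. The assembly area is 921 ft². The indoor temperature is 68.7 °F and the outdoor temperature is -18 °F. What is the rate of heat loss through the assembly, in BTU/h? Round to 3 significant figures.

2820 BTU/h

0.472/3.47 = 0.136
6.04/0.247 = 24.45
0.775 × 0.198 = 0.1535
R_total = 0.68 + 0.136 + 24.45 + 1.3 + 1.39 + 0.1535 + 0.16 = 28.27 ft²·°F·h/BTU
Q = A·ΔT/R = 921 × (68.7 − (-18)) / 28.27 = 2824 BTU/h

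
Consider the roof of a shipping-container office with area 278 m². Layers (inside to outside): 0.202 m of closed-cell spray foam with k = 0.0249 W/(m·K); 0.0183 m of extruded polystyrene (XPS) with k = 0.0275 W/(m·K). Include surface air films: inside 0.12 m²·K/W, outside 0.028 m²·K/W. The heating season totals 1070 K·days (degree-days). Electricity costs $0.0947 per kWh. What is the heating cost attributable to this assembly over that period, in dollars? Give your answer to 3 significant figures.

75.7 dollars

0.202/0.0249 = 8.112
0.0183/0.0275 = 0.6655
R_total = 0.12 + 8.112 + 0.6655 + 0.028 = 8.926 m²·K/W
E = A × HDD × 24 / R / 1000 = 278 × 1070 × 24 / 8.926 / 1000 = 799.8 kWh
Cost = 799.8 × 0.0947 = $75.74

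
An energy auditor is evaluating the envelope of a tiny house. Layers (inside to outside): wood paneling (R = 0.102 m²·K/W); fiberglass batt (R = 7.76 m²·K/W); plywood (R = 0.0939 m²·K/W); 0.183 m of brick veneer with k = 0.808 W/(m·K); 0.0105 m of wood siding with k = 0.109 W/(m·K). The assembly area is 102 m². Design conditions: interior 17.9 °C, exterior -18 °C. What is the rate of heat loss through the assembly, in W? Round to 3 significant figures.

442 W

0.183/0.808 = 0.2265
0.0105/0.109 = 0.09633
R_total = 0.102 + 7.76 + 0.0939 + 0.2265 + 0.09633 = 8.279 m²·K/W
Q = A·ΔT/R = 102 × (17.9 − (-18)) / 8.279 = 442.3 W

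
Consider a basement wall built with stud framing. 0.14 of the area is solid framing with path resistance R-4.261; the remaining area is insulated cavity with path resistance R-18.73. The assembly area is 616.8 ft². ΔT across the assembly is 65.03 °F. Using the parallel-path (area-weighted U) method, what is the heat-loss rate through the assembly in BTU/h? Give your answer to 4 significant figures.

U_eff = 0.86/18.73 + 0.14/4.261 = 0.045916 + 0.032856 = 0.078772
R_eff = 1/U_eff = 12.695 ft²·°F·h/BTU
Q = 616.8 × 65.03 / 12.695 = 3159.6 BTU/h

3160 BTU/h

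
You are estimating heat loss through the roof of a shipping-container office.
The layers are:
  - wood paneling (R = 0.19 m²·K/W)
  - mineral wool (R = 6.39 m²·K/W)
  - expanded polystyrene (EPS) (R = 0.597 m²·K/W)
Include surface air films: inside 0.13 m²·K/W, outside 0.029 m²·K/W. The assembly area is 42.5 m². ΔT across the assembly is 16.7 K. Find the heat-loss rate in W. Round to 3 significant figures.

96.7 W

R_total = 0.13 + 0.19 + 6.39 + 0.597 + 0.029 = 7.336 m²·K/W
Q = A·ΔT/R = 42.5 × 16.7 / 7.336 = 96.75 W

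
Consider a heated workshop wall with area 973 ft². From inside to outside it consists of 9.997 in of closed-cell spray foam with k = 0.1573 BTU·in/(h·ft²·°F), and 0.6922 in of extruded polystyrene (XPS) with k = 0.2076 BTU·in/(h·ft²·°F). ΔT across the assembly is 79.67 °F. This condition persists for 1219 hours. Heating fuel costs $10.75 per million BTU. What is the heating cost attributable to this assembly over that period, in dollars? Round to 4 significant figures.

15.19 dollars

9.997/0.1573 = 63.554
0.6922/0.2076 = 3.3343
R_total = 63.554 + 3.3343 = 66.888 ft²·°F·h/BTU
Q = 973 × 79.67 / 66.888 = 1158.9 BTU/h
E = 1158.9 × 1219 = 1412700 BTU
Cost = 1412700/10⁶ × 10.75 = $15.187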